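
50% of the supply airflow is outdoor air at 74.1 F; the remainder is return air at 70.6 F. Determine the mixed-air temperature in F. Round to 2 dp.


T_mix = 0.5*74.1 + 0.5*70.6 = 72.35 F

72.35 F


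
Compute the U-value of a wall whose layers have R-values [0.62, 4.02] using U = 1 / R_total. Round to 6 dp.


R_total = 0.62 + 4.02 = 4.64
U = 1/4.64 = 0.215517

0.215517


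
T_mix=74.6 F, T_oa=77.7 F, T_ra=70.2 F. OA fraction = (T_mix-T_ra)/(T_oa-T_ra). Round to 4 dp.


frac = (74.6 - 70.2) / (77.7 - 70.2) = 0.5867

0.5867


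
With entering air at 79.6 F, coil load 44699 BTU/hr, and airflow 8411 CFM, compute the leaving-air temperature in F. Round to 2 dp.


dT = 44699/(1.08*8411) = 4.9207
T_leave = 79.6 - 4.9207 = 74.68 F

74.68 F


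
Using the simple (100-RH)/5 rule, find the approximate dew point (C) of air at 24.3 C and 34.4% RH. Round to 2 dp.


Td = 24.3 - (100-34.4)/5 = 11.18 C

11.18 C


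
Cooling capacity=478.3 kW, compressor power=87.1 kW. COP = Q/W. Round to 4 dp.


COP = 478.3 / 87.1 = 5.4914

5.4914


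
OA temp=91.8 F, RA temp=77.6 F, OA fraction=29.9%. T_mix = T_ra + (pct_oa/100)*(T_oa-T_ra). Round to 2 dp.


T_mix = 77.6 + (29.9/100)*(91.8-77.6) = 81.85 F

81.85 F


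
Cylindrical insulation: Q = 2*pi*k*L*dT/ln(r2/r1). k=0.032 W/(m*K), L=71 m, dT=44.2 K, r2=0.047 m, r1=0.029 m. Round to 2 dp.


Q = 2*pi*0.032*71*44.2/ln(0.047/0.029) = 1306.76 W

1306.76 W


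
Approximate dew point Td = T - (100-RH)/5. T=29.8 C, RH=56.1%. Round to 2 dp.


Td = 29.8 - (100-56.1)/5 = 21.02 C

21.02 C


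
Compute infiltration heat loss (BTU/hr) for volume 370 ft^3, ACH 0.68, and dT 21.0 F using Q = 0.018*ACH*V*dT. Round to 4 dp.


Q = 0.018 * 0.68 * 370 * 21.0 = 95.1048 BTU/hr

95.1048 BTU/hr


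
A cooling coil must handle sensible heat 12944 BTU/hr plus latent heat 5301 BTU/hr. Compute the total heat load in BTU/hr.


Qt = 12944 + 5301 = 18245 BTU/hr

18245 BTU/hr


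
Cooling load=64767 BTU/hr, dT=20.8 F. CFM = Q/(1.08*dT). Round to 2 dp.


CFM = 64767 / (1.08 * 20.8) = 2883.15

2883.15 CFM


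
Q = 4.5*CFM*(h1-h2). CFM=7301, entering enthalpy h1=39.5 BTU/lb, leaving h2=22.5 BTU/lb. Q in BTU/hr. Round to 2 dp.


Q = 4.5 * 7301 * (39.5 - 22.5) = 558526.50 BTU/hr

558526.50 BTU/hr


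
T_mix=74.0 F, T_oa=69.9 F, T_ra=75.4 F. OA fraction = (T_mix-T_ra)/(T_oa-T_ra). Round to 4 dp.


frac = (74.0 - 75.4) / (69.9 - 75.4) = 0.2545

0.2545


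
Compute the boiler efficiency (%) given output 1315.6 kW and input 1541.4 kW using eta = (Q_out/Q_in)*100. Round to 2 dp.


eta = (1315.6/1541.4)*100 = 85.35 %

85.35 %


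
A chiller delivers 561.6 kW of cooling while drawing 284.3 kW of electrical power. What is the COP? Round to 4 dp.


COP = 561.6 / 284.3 = 1.9754

1.9754


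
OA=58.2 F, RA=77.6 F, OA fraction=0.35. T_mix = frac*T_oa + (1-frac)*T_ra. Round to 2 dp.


T_mix = 0.35*58.2 + 0.65*77.6 = 70.81 F

70.81 F


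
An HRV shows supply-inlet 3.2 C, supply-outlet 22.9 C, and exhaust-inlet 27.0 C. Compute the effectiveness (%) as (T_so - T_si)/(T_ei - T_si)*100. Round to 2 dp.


eff = (22.9-3.2)/(27.0-3.2)*100 = 82.77 %

82.77 %


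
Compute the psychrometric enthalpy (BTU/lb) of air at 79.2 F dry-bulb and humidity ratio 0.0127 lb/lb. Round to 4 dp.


h = 0.24*79.2 + 0.0127*(1061+0.444*79.2) = 32.9293 BTU/lb

32.9293 BTU/lb


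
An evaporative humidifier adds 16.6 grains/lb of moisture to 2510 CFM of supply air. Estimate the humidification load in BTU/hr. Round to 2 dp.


Q = 0.68 * 2510 * 16.6 = 28332.88 BTU/hr

28332.88 BTU/hr


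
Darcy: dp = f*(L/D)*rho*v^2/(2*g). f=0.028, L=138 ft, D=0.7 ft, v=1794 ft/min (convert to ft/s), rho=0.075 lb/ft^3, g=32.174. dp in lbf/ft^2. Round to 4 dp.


v_fps = 1794/60 = 29.9 ft/s
dp = 0.028*(138/0.7)*0.075*29.9^2/(2*32.174) = 5.7519 lbf/ft^2

5.7519 lbf/ft^2


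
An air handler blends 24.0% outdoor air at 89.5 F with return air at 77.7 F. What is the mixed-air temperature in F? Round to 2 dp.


T_mix = 77.7 + (24.0/100)*(89.5-77.7) = 80.53 F

80.53 F


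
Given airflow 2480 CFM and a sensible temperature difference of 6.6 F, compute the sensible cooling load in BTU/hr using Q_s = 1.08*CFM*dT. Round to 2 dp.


Q = 1.08 * 2480 * 6.6 = 17677.44 BTU/hr

17677.44 BTU/hr


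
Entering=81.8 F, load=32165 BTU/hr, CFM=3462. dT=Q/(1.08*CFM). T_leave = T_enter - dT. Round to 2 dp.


dT = 32165/(1.08*3462) = 8.6027
T_leave = 81.8 - 8.6027 = 73.20 F

73.20 F


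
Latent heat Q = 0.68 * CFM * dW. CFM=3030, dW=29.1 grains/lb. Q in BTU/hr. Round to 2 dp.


Q = 0.68 * 3030 * 29.1 = 59957.64 BTU/hr

59957.64 BTU/hr


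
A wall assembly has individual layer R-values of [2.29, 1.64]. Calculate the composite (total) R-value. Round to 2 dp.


R_total = 2.29 + 1.64 = 3.93

3.93


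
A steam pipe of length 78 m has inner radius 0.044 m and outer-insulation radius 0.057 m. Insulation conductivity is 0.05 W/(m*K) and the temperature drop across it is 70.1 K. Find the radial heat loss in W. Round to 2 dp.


Q = 2*pi*0.05*78*70.1/ln(0.057/0.044) = 6635.82 W

6635.82 W


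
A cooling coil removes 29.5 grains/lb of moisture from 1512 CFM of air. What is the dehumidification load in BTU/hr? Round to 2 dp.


Q = 0.68 * 1512 * 29.5 = 30330.72 BTU/hr

30330.72 BTU/hr


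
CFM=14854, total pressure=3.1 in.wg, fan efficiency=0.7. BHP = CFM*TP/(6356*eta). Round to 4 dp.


BHP = 14854 * 3.1 / (6356 * 0.7) = 10.3496 hp

10.3496 hp


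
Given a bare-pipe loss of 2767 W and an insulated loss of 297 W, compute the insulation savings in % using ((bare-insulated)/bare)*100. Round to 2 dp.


Savings = ((2767-297)/2767)*100 = 89.27 %

89.27 %


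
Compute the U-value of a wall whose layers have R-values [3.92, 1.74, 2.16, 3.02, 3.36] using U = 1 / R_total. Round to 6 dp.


R_total = 3.92 + 1.74 + 2.16 + 3.02 + 3.36 = 14.20
U = 1/14.20 = 0.070423

0.070423


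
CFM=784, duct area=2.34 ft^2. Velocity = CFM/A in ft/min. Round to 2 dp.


V = 784 / 2.34 = 335.04 ft/min

335.04 ft/min


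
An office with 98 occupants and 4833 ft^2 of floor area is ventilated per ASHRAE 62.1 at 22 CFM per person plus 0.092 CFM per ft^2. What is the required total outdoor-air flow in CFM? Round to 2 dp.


Total = 98*22 + 4833*0.092 = 2600.64 CFM

2600.64 CFM


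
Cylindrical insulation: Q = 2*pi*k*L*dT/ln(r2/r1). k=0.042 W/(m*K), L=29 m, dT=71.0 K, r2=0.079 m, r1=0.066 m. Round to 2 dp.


Q = 2*pi*0.042*29*71.0/ln(0.079/0.066) = 3022.13 W

3022.13 W


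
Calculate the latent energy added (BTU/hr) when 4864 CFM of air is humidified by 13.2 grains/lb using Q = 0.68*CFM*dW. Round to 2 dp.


Q = 0.68 * 4864 * 13.2 = 43659.26 BTU/hr

43659.26 BTU/hr


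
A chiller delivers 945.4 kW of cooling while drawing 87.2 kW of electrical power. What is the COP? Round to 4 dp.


COP = 945.4 / 87.2 = 10.8417

10.8417


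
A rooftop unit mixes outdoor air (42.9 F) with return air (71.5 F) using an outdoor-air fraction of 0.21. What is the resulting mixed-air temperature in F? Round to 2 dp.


T_mix = 0.21*42.9 + 0.79*71.5 = 65.49 F

65.49 F


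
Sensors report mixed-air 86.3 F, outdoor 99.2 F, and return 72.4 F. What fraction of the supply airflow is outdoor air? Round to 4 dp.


frac = (86.3 - 72.4) / (99.2 - 72.4) = 0.5187

0.5187


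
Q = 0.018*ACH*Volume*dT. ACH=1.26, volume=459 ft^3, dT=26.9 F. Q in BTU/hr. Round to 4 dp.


Q = 0.018 * 1.26 * 459 * 26.9 = 280.0322 BTU/hr

280.0322 BTU/hr


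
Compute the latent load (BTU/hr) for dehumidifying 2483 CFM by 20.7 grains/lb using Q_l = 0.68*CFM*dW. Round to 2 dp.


Q = 0.68 * 2483 * 20.7 = 34950.71 BTU/hr

34950.71 BTU/hr


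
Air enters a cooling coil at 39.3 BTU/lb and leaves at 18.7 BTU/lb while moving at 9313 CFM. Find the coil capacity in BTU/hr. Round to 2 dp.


Q = 4.5 * 9313 * (39.3 - 18.7) = 863315.10 BTU/hr

863315.10 BTU/hr


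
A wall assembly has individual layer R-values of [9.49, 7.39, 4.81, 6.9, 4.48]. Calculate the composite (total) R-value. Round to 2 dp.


R_total = 9.49 + 7.39 + 4.81 + 6.9 + 4.48 = 33.07

33.07


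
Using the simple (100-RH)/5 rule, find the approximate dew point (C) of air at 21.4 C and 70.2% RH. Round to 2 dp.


Td = 21.4 - (100-70.2)/5 = 15.44 C

15.44 C


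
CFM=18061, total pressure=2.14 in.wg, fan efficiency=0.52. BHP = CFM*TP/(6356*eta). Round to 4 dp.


BHP = 18061 * 2.14 / (6356 * 0.52) = 11.6941 hp

11.6941 hp


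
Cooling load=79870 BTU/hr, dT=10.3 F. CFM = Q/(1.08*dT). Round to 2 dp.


CFM = 79870 / (1.08 * 10.3) = 7179.97

7179.97 CFM


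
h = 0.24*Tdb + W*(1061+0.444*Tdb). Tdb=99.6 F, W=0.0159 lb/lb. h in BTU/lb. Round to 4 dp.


h = 0.24*99.6 + 0.0159*(1061+0.444*99.6) = 41.4770 BTU/lb

41.4770 BTU/lb


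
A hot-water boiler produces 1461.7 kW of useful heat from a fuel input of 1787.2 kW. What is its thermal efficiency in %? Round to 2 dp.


eta = (1461.7/1787.2)*100 = 81.79 %

81.79 %


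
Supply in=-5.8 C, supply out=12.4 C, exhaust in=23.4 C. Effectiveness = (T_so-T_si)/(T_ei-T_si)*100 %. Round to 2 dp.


eff = (12.4-(-5.8))/(23.4-(-5.8))*100 = 62.33 %

62.33 %


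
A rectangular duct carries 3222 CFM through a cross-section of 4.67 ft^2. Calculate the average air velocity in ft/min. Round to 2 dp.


V = 3222 / 4.67 = 689.94 ft/min

689.94 ft/min


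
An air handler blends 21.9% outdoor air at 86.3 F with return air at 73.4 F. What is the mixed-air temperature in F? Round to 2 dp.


T_mix = 73.4 + (21.9/100)*(86.3-73.4) = 76.23 F

76.23 F


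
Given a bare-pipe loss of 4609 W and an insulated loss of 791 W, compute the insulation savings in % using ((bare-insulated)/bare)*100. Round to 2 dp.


Savings = ((4609-791)/4609)*100 = 82.84 %

82.84 %


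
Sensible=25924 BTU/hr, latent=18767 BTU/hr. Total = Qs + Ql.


Qt = 25924 + 18767 = 44691 BTU/hr

44691 BTU/hr


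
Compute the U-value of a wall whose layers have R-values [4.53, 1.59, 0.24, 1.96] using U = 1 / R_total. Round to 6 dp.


R_total = 4.53 + 1.59 + 0.24 + 1.96 = 8.32
U = 1/8.32 = 0.120192

0.120192


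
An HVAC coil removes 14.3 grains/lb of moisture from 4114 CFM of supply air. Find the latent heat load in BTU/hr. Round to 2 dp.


Q = 0.68 * 4114 * 14.3 = 40004.54 BTU/hr

40004.54 BTU/hr


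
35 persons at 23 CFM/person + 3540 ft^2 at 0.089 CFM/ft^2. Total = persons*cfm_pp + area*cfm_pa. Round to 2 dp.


Total = 35*23 + 3540*0.089 = 1120.06 CFM

1120.06 CFM


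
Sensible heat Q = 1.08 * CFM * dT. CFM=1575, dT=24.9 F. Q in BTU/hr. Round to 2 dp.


Q = 1.08 * 1575 * 24.9 = 42354.90 BTU/hr

42354.90 BTU/hr


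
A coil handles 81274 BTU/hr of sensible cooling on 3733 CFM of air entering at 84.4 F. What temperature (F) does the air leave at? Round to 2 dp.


dT = 81274/(1.08*3733) = 20.1590
T_leave = 84.4 - 20.1590 = 64.24 F

64.24 F


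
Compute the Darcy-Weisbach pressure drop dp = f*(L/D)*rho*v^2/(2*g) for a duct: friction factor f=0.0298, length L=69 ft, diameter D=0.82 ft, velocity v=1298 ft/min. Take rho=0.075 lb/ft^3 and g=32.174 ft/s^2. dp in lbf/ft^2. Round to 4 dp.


v_fps = 1298/60 = 21.6333 ft/s
dp = 0.0298*(69/0.82)*0.075*21.6333^2/(2*32.174) = 1.3678 lbf/ft^2

1.3678 lbf/ft^2


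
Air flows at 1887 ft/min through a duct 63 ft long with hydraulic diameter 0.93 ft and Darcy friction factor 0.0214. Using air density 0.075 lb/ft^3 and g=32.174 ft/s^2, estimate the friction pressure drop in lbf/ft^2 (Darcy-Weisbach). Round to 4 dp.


v_fps = 1887/60 = 31.45 ft/s
dp = 0.0214*(63/0.93)*0.075*31.45^2/(2*32.174) = 1.6712 lbf/ft^2

1.6712 lbf/ft^2


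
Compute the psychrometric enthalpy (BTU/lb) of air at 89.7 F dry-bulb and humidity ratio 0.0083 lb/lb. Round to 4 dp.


h = 0.24*89.7 + 0.0083*(1061+0.444*89.7) = 30.6649 BTU/lb

30.6649 BTU/lb


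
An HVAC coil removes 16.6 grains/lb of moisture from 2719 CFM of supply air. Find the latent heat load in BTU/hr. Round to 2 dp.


Q = 0.68 * 2719 * 16.6 = 30692.07 BTU/hr

30692.07 BTU/hr


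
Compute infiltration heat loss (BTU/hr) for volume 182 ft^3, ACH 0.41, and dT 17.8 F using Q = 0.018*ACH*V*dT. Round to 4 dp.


Q = 0.018 * 0.41 * 182 * 17.8 = 23.9082 BTU/hr

23.9082 BTU/hr


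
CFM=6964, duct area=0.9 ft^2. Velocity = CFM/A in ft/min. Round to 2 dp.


V = 6964 / 0.9 = 7737.78 ft/min

7737.78 ft/min


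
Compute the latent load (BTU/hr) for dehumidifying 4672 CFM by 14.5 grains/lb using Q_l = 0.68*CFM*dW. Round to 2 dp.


Q = 0.68 * 4672 * 14.5 = 46065.92 BTU/hr

46065.92 BTU/hr


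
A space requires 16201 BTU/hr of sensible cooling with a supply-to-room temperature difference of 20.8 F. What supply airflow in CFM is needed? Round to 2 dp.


CFM = 16201 / (1.08 * 20.8) = 721.20

721.20 CFM


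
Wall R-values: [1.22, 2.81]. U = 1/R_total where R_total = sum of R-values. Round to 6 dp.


R_total = 1.22 + 2.81 = 4.03
U = 1/4.03 = 0.248139

0.248139


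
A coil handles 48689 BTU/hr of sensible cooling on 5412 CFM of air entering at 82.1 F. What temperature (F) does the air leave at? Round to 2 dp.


dT = 48689/(1.08*5412) = 8.3301
T_leave = 82.1 - 8.3301 = 73.77 F

73.77 F


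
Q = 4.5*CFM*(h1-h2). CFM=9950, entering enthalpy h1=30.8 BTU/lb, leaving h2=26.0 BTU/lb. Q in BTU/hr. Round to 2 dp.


Q = 4.5 * 9950 * (30.8 - 26.0) = 214920.00 BTU/hr

214920.00 BTU/hr


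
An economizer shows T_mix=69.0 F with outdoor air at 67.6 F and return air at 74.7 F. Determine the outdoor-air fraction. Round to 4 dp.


frac = (69.0 - 74.7) / (67.6 - 74.7) = 0.8028

0.8028


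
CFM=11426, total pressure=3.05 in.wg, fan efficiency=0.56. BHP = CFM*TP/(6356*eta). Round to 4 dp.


BHP = 11426 * 3.05 / (6356 * 0.56) = 9.7909 hp

9.7909 hp


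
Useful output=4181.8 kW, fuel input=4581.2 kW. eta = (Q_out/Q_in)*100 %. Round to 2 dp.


eta = (4181.8/4581.2)*100 = 91.28 %

91.28 %


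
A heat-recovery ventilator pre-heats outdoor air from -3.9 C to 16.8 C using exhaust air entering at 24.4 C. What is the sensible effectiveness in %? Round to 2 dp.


eff = (16.8-(-3.9))/(24.4-(-3.9))*100 = 73.14 %

73.14 %


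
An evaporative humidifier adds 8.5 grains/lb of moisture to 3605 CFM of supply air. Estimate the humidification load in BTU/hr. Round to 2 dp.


Q = 0.68 * 3605 * 8.5 = 20836.90 BTU/hr

20836.90 BTU/hr


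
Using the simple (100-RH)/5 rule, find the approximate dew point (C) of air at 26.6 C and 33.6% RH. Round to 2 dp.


Td = 26.6 - (100-33.6)/5 = 13.32 C

13.32 C


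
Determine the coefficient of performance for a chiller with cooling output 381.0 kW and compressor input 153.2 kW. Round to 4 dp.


COP = 381.0 / 153.2 = 2.4869

2.4869


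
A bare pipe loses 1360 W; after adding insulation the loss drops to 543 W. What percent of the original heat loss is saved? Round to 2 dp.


Savings = ((1360-543)/1360)*100 = 60.07 %

60.07 %


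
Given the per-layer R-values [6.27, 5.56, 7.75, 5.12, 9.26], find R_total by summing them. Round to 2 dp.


R_total = 6.27 + 5.56 + 7.75 + 5.12 + 9.26 = 33.96

33.96


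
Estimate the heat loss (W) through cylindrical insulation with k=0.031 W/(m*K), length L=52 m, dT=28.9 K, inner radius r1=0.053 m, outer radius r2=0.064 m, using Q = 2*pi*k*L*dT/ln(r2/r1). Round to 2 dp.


Q = 2*pi*0.031*52*28.9/ln(0.064/0.053) = 1552.11 W

1552.11 W


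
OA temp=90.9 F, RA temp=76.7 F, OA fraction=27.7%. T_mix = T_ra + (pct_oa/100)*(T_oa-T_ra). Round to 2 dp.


T_mix = 76.7 + (27.7/100)*(90.9-76.7) = 80.63 F

80.63 F


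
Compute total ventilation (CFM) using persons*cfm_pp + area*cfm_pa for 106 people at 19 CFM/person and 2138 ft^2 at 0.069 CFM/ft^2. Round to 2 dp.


Total = 106*19 + 2138*0.069 = 2161.52 CFM

2161.52 CFM


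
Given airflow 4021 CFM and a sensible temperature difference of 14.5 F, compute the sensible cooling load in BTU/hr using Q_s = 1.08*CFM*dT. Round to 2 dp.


Q = 1.08 * 4021 * 14.5 = 62968.86 BTU/hr

62968.86 BTU/hr


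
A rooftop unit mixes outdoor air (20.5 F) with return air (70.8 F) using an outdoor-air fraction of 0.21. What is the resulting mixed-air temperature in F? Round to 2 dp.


T_mix = 0.21*20.5 + 0.79*70.8 = 60.24 F

60.24 F


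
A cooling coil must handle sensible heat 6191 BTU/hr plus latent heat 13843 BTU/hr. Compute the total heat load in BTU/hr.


Qt = 6191 + 13843 = 20034 BTU/hr

20034 BTU/hr


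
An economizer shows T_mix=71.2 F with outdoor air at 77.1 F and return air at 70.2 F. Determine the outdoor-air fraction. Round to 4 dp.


frac = (71.2 - 70.2) / (77.1 - 70.2) = 0.1449

0.1449


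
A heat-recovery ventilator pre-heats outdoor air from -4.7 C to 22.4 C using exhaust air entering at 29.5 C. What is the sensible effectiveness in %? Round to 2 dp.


eff = (22.4-(-4.7))/(29.5-(-4.7))*100 = 79.24 %

79.24 %


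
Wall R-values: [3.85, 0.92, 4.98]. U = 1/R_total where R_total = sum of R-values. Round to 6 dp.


R_total = 3.85 + 0.92 + 4.98 = 9.75
U = 1/9.75 = 0.102564

0.102564


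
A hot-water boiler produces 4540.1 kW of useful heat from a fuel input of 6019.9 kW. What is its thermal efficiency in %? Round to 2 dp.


eta = (4540.1/6019.9)*100 = 75.42 %

75.42 %


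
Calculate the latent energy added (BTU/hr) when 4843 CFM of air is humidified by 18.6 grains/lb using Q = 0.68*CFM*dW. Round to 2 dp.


Q = 0.68 * 4843 * 18.6 = 61254.26 BTU/hr

61254.26 BTU/hr


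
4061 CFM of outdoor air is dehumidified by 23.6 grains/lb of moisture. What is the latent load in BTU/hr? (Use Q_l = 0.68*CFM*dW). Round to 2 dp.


Q = 0.68 * 4061 * 23.6 = 65170.93 BTU/hr

65170.93 BTU/hr


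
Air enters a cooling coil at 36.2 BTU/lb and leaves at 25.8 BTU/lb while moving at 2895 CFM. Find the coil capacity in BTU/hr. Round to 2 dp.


Q = 4.5 * 2895 * (36.2 - 25.8) = 135486.00 BTU/hr

135486.00 BTU/hr


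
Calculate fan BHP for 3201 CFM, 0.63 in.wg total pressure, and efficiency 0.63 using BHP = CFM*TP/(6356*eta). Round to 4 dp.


BHP = 3201 * 0.63 / (6356 * 0.63) = 0.5036 hp

0.5036 hp


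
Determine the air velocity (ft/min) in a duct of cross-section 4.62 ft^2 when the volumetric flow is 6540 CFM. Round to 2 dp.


V = 6540 / 4.62 = 1415.58 ft/min

1415.58 ft/min


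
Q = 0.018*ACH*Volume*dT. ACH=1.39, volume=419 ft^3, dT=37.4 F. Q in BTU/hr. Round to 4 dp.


Q = 0.018 * 1.39 * 419 * 37.4 = 392.0784 BTU/hr

392.0784 BTU/hr


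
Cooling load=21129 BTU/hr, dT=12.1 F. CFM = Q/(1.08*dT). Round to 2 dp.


CFM = 21129 / (1.08 * 12.1) = 1616.85

1616.85 CFM


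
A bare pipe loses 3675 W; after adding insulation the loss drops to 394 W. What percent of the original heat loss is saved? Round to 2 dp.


Savings = ((3675-394)/3675)*100 = 89.28 %

89.28 %


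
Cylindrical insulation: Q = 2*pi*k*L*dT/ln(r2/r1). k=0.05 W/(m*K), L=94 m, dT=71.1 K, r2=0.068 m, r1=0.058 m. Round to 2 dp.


Q = 2*pi*0.05*94*71.1/ln(0.068/0.058) = 13199.99 W

13199.99 W


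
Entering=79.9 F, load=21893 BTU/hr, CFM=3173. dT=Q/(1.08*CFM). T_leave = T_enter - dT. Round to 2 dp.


dT = 21893/(1.08*3173) = 6.3887
T_leave = 79.9 - 6.3887 = 73.51 F

73.51 F


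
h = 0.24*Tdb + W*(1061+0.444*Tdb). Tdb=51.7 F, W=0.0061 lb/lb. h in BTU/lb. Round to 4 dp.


h = 0.24*51.7 + 0.0061*(1061+0.444*51.7) = 19.0201 BTU/lb

19.0201 BTU/lb


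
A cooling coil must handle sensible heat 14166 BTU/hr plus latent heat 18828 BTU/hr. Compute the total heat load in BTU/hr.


Qt = 14166 + 18828 = 32994 BTU/hr

32994 BTU/hr


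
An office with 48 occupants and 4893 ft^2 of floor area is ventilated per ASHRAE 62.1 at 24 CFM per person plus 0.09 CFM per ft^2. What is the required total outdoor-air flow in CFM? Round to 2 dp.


Total = 48*24 + 4893*0.09 = 1592.37 CFM

1592.37 CFM


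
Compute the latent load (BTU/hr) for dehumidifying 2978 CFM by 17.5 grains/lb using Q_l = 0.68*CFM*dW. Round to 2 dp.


Q = 0.68 * 2978 * 17.5 = 35438.20 BTU/hr

35438.20 BTU/hr


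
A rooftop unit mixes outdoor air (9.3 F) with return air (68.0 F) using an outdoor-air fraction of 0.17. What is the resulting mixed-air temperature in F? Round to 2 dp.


T_mix = 0.17*9.3 + 0.83*68.0 = 58.02 F

58.02 F


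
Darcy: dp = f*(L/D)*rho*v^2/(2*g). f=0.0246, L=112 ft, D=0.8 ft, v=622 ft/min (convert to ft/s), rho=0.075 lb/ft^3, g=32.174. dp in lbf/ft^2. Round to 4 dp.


v_fps = 622/60 = 10.3667 ft/s
dp = 0.0246*(112/0.8)*0.075*10.3667^2/(2*32.174) = 0.4314 lbf/ft^2

0.4314 lbf/ft^2


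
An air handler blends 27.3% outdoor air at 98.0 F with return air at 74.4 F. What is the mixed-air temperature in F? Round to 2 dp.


T_mix = 74.4 + (27.3/100)*(98.0-74.4) = 80.84 F

80.84 F


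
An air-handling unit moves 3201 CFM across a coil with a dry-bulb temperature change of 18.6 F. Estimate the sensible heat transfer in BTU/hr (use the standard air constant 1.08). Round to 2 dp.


Q = 1.08 * 3201 * 18.6 = 64301.69 BTU/hr

64301.69 BTU/hr


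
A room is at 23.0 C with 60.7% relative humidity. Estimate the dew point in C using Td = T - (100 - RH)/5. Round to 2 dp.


Td = 23.0 - (100-60.7)/5 = 15.14 C

15.14 C


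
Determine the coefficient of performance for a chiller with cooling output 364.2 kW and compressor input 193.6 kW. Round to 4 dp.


COP = 364.2 / 193.6 = 1.8812

1.8812


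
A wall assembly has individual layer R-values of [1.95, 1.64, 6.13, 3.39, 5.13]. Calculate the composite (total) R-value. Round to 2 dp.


R_total = 1.95 + 1.64 + 6.13 + 3.39 + 5.13 = 18.24

18.24


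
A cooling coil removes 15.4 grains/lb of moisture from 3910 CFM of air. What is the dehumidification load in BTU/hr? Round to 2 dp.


Q = 0.68 * 3910 * 15.4 = 40945.52 BTU/hr

40945.52 BTU/hr


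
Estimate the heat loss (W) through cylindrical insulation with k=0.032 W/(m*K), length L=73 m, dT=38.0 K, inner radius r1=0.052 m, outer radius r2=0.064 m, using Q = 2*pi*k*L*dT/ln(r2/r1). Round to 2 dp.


Q = 2*pi*0.032*73*38.0/ln(0.064/0.052) = 2686.13 W

2686.13 W


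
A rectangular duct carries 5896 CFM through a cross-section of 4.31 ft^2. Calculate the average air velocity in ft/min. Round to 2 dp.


V = 5896 / 4.31 = 1367.98 ft/min

1367.98 ft/min


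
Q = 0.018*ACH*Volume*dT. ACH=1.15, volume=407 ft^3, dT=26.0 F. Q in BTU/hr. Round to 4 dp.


Q = 0.018 * 1.15 * 407 * 26.0 = 219.0474 BTU/hr

219.0474 BTU/hr


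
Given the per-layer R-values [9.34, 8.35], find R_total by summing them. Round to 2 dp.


R_total = 9.34 + 8.35 = 17.69

17.69


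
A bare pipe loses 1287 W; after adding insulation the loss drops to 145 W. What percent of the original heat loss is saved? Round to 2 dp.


Savings = ((1287-145)/1287)*100 = 88.73 %

88.73 %


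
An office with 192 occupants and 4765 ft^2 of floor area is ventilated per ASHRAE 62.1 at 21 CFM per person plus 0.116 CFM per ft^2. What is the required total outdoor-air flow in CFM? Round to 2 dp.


Total = 192*21 + 4765*0.116 = 4584.74 CFM

4584.74 CFM


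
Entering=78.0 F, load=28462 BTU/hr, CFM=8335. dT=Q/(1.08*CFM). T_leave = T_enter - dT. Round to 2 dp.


dT = 28462/(1.08*8335) = 3.1618
T_leave = 78.0 - 3.1618 = 74.84 F

74.84 F


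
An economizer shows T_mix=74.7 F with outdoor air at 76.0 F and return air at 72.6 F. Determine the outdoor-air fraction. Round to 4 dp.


frac = (74.7 - 72.6) / (76.0 - 72.6) = 0.6176

0.6176


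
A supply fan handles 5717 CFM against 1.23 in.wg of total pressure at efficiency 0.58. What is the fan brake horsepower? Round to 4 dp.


BHP = 5717 * 1.23 / (6356 * 0.58) = 1.9075 hp

1.9075 hp


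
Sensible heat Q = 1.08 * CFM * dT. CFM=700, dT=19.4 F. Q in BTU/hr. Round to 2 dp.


Q = 1.08 * 700 * 19.4 = 14666.40 BTU/hr

14666.40 BTU/hr


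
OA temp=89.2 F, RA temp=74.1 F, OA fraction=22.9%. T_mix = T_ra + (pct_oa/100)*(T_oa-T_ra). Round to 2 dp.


T_mix = 74.1 + (22.9/100)*(89.2-74.1) = 77.56 F

77.56 F


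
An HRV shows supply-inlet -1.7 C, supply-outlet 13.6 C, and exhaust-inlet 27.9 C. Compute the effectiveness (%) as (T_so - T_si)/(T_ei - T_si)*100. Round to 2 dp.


eff = (13.6-(-1.7))/(27.9-(-1.7))*100 = 51.69 %

51.69 %


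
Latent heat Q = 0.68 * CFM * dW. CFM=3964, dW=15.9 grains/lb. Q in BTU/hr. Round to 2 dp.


Q = 0.68 * 3964 * 15.9 = 42858.77 BTU/hr

42858.77 BTU/hr


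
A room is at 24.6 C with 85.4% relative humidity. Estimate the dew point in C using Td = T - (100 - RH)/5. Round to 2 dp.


Td = 24.6 - (100-85.4)/5 = 21.68 C

21.68 C


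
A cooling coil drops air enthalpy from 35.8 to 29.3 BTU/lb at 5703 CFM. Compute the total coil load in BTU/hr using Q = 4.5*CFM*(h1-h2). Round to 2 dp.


Q = 4.5 * 5703 * (35.8 - 29.3) = 166812.75 BTU/hr

166812.75 BTU/hr


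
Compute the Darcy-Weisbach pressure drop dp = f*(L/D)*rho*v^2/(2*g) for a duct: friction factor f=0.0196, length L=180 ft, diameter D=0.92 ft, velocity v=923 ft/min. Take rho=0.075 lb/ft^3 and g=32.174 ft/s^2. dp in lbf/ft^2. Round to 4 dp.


v_fps = 923/60 = 15.3833 ft/s
dp = 0.0196*(180/0.92)*0.075*15.3833^2/(2*32.174) = 1.0577 lbf/ft^2

1.0577 lbf/ft^2


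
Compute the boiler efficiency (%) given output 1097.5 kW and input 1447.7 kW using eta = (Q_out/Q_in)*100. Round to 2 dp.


eta = (1097.5/1447.7)*100 = 75.81 %

75.81 %


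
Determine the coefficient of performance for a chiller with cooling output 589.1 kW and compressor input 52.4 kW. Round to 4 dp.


COP = 589.1 / 52.4 = 11.2424

11.2424


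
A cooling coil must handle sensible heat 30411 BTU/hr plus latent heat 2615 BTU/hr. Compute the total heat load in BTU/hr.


Qt = 30411 + 2615 = 33026 BTU/hr

33026 BTU/hr


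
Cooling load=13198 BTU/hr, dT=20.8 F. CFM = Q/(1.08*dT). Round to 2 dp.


CFM = 13198 / (1.08 * 20.8) = 587.52

587.52 CFM


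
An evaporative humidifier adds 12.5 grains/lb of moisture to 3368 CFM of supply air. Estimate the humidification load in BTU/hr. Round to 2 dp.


Q = 0.68 * 3368 * 12.5 = 28628.00 BTU/hr

28628.00 BTU/hr


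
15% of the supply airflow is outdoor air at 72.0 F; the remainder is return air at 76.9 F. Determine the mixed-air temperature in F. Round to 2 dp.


T_mix = 0.15*72.0 + 0.85*76.9 = 76.17 F

76.17 F


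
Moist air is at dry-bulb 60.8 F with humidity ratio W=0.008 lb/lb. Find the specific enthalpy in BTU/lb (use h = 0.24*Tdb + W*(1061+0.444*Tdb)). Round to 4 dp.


h = 0.24*60.8 + 0.008*(1061+0.444*60.8) = 23.2960 BTU/lb

23.2960 BTU/lb


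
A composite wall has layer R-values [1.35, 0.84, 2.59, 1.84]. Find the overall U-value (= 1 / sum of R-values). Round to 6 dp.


R_total = 1.35 + 0.84 + 2.59 + 1.84 = 6.62
U = 1/6.62 = 0.151057

0.151057


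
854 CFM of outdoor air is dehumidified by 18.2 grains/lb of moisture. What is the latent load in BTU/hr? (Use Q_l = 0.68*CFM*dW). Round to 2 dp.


Q = 0.68 * 854 * 18.2 = 10569.10 BTU/hr

10569.10 BTU/hr


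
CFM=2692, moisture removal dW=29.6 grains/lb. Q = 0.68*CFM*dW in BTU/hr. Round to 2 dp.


Q = 0.68 * 2692 * 29.6 = 54184.58 BTU/hr

54184.58 BTU/hr


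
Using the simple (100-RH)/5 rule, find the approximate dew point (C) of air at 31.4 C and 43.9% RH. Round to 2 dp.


Td = 31.4 - (100-43.9)/5 = 20.18 C

20.18 C


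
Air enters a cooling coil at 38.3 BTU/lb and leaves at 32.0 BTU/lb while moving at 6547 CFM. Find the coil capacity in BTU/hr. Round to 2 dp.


Q = 4.5 * 6547 * (38.3 - 32.0) = 185607.45 BTU/hr

185607.45 BTU/hr


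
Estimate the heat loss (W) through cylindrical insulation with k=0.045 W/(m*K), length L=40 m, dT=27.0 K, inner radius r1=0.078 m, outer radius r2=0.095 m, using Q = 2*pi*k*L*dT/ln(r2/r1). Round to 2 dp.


Q = 2*pi*0.045*40*27.0/ln(0.095/0.078) = 1548.74 W

1548.74 W


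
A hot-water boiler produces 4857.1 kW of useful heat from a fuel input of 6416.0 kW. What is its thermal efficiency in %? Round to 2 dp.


eta = (4857.1/6416.0)*100 = 75.70 %

75.70 %


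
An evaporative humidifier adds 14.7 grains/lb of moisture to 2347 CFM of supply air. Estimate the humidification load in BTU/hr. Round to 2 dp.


Q = 0.68 * 2347 * 14.7 = 23460.61 BTU/hr

23460.61 BTU/hr


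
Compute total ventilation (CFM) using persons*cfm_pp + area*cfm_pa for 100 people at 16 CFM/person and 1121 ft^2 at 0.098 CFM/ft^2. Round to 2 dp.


Total = 100*16 + 1121*0.098 = 1709.86 CFM

1709.86 CFM


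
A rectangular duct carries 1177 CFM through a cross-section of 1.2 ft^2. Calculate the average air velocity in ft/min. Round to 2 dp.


V = 1177 / 1.2 = 980.83 ft/min

980.83 ft/min


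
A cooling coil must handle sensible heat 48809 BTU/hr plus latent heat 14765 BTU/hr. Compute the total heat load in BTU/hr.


Qt = 48809 + 14765 = 63574 BTU/hr

63574 BTU/hr


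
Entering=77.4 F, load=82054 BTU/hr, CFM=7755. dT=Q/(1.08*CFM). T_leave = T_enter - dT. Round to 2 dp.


dT = 82054/(1.08*7755) = 9.7970
T_leave = 77.4 - 9.7970 = 67.60 F

67.60 F


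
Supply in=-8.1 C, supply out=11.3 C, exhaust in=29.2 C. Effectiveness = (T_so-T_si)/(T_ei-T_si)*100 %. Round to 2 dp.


eff = (11.3-(-8.1))/(29.2-(-8.1))*100 = 52.01 %

52.01 %


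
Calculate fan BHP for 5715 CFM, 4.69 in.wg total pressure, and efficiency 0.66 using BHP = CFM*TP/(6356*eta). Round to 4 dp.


BHP = 5715 * 4.69 / (6356 * 0.66) = 6.3894 hp

6.3894 hp


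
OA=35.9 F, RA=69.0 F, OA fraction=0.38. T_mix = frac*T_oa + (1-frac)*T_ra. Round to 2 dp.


T_mix = 0.38*35.9 + 0.62*69.0 = 56.42 F

56.42 F


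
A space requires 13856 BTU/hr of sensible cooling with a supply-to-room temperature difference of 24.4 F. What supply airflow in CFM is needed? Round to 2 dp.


CFM = 13856 / (1.08 * 24.4) = 525.80

525.80 CFM


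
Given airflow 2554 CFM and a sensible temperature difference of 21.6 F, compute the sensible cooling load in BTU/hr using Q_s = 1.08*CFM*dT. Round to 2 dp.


Q = 1.08 * 2554 * 21.6 = 59579.71 BTU/hr

59579.71 BTU/hr


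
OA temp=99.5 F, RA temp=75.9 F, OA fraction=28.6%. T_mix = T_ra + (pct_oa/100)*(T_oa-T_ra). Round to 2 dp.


T_mix = 75.9 + (28.6/100)*(99.5-75.9) = 82.65 F

82.65 F


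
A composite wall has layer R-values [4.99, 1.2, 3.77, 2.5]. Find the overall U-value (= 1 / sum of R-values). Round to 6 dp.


R_total = 4.99 + 1.2 + 3.77 + 2.5 = 12.46
U = 1/12.46 = 0.080257

0.080257


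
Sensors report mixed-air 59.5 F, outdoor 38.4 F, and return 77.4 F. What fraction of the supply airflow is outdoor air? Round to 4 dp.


frac = (59.5 - 77.4) / (38.4 - 77.4) = 0.4590

0.4590


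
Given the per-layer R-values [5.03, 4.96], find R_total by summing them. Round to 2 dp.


R_total = 5.03 + 4.96 = 9.99

9.99


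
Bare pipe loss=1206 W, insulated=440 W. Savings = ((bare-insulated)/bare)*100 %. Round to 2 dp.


Savings = ((1206-440)/1206)*100 = 63.52 %

63.52 %


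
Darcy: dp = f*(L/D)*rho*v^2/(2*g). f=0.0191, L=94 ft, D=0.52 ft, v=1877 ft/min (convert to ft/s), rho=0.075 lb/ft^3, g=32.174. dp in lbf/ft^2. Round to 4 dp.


v_fps = 1877/60 = 31.2833 ft/s
dp = 0.0191*(94/0.52)*0.075*31.2833^2/(2*32.174) = 3.9383 lbf/ft^2

3.9383 lbf/ft^2


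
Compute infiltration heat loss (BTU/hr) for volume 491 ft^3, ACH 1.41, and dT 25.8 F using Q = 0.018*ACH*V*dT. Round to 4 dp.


Q = 0.018 * 1.41 * 491 * 25.8 = 321.5088 BTU/hr

321.5088 BTU/hr


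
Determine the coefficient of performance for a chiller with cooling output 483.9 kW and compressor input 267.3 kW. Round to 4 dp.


COP = 483.9 / 267.3 = 1.8103

1.8103


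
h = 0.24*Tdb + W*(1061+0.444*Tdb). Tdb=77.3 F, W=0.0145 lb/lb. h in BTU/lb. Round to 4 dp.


h = 0.24*77.3 + 0.0145*(1061+0.444*77.3) = 34.4342 BTU/lb

34.4342 BTU/lb


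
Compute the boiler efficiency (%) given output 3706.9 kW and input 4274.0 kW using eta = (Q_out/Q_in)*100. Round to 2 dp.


eta = (3706.9/4274.0)*100 = 86.73 %

86.73 %


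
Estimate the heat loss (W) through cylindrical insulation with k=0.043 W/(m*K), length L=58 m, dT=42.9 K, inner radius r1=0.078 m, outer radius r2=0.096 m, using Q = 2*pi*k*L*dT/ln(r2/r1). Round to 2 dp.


Q = 2*pi*0.043*58*42.9/ln(0.096/0.078) = 3237.61 W

3237.61 W


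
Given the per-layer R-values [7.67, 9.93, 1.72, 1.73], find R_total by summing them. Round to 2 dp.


R_total = 7.67 + 9.93 + 1.72 + 1.73 = 21.05

21.05


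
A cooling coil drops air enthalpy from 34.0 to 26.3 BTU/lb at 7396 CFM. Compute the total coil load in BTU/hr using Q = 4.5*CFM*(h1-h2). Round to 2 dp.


Q = 4.5 * 7396 * (34.0 - 26.3) = 256271.40 BTU/hr

256271.40 BTU/hr


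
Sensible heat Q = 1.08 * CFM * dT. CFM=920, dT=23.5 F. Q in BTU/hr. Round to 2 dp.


Q = 1.08 * 920 * 23.5 = 23349.60 BTU/hr

23349.60 BTU/hr


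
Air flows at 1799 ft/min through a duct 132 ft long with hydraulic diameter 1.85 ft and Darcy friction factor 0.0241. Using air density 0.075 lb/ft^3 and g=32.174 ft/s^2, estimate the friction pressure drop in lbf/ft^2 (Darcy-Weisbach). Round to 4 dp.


v_fps = 1799/60 = 29.9833 ft/s
dp = 0.0241*(132/1.85)*0.075*29.9833^2/(2*32.174) = 1.8018 lbf/ft^2

1.8018 lbf/ft^2


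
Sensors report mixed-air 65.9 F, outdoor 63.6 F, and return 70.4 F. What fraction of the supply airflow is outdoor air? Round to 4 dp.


frac = (65.9 - 70.4) / (63.6 - 70.4) = 0.6618

0.6618


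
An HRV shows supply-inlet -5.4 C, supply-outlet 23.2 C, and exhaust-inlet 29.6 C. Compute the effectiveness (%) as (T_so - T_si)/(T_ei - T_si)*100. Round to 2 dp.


eff = (23.2-(-5.4))/(29.6-(-5.4))*100 = 81.71 %

81.71 %


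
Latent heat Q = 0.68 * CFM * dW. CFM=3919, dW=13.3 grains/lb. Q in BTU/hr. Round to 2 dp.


Q = 0.68 * 3919 * 13.3 = 35443.44 BTU/hr

35443.44 BTU/hr


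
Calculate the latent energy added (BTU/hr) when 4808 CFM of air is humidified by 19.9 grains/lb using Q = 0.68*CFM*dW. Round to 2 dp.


Q = 0.68 * 4808 * 19.9 = 65061.86 BTU/hr

65061.86 BTU/hr


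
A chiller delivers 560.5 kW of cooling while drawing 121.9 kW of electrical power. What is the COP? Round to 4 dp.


COP = 560.5 / 121.9 = 4.5980

4.5980


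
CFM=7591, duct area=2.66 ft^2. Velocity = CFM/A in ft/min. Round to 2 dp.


V = 7591 / 2.66 = 2853.76 ft/min

2853.76 ft/min


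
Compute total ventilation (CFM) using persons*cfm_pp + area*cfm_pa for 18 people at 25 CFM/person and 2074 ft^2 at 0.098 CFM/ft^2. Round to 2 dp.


Total = 18*25 + 2074*0.098 = 653.25 CFM

653.25 CFM


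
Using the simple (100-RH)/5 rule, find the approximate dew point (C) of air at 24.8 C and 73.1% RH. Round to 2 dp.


Td = 24.8 - (100-73.1)/5 = 19.42 C

19.42 C


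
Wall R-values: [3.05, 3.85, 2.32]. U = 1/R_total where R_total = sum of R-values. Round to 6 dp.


R_total = 3.05 + 3.85 + 2.32 = 9.22
U = 1/9.22 = 0.108460

0.108460


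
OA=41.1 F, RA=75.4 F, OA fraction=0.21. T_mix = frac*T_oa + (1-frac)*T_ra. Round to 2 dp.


T_mix = 0.21*41.1 + 0.79*75.4 = 68.20 F

68.20 F


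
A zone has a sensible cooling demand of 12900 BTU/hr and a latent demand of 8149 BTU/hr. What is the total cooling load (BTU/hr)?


Qt = 12900 + 8149 = 21049 BTU/hr

21049 BTU/hr


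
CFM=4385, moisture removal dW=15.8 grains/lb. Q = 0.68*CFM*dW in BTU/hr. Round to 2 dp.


Q = 0.68 * 4385 * 15.8 = 47112.44 BTU/hr

47112.44 BTU/hr


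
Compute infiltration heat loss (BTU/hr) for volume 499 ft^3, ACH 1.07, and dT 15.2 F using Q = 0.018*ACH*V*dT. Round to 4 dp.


Q = 0.018 * 1.07 * 499 * 15.2 = 146.0832 BTU/hr

146.0832 BTU/hr


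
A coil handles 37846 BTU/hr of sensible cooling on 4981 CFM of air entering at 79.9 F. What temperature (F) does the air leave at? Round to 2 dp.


dT = 37846/(1.08*4981) = 7.0353
T_leave = 79.9 - 7.0353 = 72.86 F

72.86 F


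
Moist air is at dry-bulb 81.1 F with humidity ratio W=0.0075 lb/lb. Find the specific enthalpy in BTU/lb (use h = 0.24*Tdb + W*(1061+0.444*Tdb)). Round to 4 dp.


h = 0.24*81.1 + 0.0075*(1061+0.444*81.1) = 27.6916 BTU/lb

27.6916 BTU/lb


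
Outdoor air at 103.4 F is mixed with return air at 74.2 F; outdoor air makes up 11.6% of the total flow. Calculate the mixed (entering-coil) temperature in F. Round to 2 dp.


T_mix = 74.2 + (11.6/100)*(103.4-74.2) = 77.59 F

77.59 F


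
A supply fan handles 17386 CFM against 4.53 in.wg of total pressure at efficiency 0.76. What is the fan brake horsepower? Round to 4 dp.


BHP = 17386 * 4.53 / (6356 * 0.76) = 16.3042 hp

16.3042 hp


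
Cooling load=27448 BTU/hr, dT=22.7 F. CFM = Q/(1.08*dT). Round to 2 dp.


CFM = 27448 / (1.08 * 22.7) = 1119.60

1119.60 CFM


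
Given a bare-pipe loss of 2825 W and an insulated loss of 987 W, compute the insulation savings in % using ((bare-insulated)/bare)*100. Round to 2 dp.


Savings = ((2825-987)/2825)*100 = 65.06 %

65.06 %


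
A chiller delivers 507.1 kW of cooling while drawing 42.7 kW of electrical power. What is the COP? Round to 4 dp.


COP = 507.1 / 42.7 = 11.8759

11.8759


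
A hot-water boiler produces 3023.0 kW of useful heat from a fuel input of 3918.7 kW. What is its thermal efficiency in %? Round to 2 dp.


eta = (3023.0/3918.7)*100 = 77.14 %

77.14 %


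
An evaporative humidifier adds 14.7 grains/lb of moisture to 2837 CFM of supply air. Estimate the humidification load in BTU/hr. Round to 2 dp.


Q = 0.68 * 2837 * 14.7 = 28358.65 BTU/hr

28358.65 BTU/hr


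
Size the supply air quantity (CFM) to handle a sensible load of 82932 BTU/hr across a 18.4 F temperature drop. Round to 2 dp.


CFM = 82932 / (1.08 * 18.4) = 4173.31

4173.31 CFM


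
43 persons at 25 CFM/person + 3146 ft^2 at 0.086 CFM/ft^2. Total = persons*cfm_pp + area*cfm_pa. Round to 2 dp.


Total = 43*25 + 3146*0.086 = 1345.56 CFM

1345.56 CFM


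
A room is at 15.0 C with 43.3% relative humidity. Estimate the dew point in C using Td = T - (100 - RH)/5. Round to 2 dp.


Td = 15.0 - (100-43.3)/5 = 3.66 C

3.66 C


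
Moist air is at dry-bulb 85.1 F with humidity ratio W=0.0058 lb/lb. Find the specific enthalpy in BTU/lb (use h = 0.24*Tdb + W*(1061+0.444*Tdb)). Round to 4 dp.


h = 0.24*85.1 + 0.0058*(1061+0.444*85.1) = 26.7969 BTU/lb

26.7969 BTU/lb


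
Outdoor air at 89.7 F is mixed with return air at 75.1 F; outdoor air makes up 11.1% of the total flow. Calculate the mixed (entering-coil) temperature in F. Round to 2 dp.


T_mix = 75.1 + (11.1/100)*(89.7-75.1) = 76.72 F

76.72 F


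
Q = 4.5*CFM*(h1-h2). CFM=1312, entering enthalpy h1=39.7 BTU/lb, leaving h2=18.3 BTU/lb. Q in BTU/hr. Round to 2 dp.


Q = 4.5 * 1312 * (39.7 - 18.3) = 126345.60 BTU/hr

126345.60 BTU/hr


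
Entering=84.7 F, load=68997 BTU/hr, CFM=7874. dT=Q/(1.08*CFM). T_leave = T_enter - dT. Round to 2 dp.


dT = 68997/(1.08*7874) = 8.1136
T_leave = 84.7 - 8.1136 = 76.59 F

76.59 F


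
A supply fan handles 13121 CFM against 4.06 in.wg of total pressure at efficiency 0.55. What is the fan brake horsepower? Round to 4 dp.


BHP = 13121 * 4.06 / (6356 * 0.55) = 15.2386 hp

15.2386 hp


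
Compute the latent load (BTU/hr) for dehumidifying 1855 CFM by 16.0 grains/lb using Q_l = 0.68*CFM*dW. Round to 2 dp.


Q = 0.68 * 1855 * 16.0 = 20182.40 BTU/hr

20182.40 BTU/hr


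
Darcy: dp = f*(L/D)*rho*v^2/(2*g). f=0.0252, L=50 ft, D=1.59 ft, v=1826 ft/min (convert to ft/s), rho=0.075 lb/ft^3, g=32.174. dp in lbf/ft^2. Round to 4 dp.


v_fps = 1826/60 = 30.4333 ft/s
dp = 0.0252*(50/1.59)*0.075*30.4333^2/(2*32.174) = 0.8555 lbf/ft^2

0.8555 lbf/ft^2


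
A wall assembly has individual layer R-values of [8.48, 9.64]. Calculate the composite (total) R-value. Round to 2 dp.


R_total = 8.48 + 9.64 = 18.12

18.12


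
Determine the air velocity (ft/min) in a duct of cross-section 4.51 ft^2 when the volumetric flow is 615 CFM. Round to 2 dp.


V = 615 / 4.51 = 136.36 ft/min

136.36 ft/min
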